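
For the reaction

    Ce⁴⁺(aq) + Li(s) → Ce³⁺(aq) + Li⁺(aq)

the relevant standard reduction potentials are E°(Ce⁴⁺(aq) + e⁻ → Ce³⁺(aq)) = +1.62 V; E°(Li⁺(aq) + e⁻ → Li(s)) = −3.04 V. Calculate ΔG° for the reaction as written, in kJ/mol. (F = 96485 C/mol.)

−450 kJ/mol

In the reaction as written Ce⁴⁺(aq) is reduced, so the Ce⁴⁺/Ce³⁺ couple is the cathode and Li⁺/Li is the anode.
E°cell = +1.62 − (−3.04) = +4.66 V; balancing electrons gives n = 1.
ΔG° = −nFE°cell = −(1)(96485)(+4.66) J/mol = −450 kJ/mol.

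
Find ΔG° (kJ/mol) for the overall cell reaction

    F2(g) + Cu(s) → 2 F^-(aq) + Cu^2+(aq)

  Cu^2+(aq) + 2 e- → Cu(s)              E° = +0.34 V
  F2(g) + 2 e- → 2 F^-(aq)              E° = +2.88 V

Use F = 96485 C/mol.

In the reaction as written F2(g) is reduced, so the F₂/F⁻ couple is the cathode and Cu²⁺/Cu is the anode.
E°cell = +2.88 − (+0.34) = +2.54 V; balancing electrons gives n = 2.
ΔG° = −nFE°cell = −(2)(96485)(+2.54) J/mol = −490 kJ/mol.

−490 kJ/mol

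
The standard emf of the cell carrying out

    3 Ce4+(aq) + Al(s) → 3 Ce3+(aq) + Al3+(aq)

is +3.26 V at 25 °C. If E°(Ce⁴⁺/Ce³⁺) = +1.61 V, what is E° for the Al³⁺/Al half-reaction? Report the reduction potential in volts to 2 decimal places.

In the reaction as written the Ce⁴⁺/Ce³⁺ couple is reduced (cathode) and Al³⁺/Al is oxidized (anode), so E°cell = E°(Ce⁴⁺/Ce³⁺) − E°(Al³⁺/Al).
E°(Al³⁺/Al) = E°(cathode) − E°cell = +1.61 − (+3.26) = −1.65 V.

−1.65 V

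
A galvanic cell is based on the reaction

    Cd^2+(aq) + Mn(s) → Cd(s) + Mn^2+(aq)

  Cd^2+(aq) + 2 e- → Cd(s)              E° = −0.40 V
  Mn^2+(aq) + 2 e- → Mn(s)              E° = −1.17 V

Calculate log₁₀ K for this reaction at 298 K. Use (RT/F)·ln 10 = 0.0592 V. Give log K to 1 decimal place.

The Cd²⁺/Cd couple is reduced (cathode); E°cell = −0.40 − (−1.17) = +0.77 V with n = 2.
At equilibrium E = 0, so log K = nE°cell / 0.0592 = (2)(+0.77) / 0.0592 = 26.0.

log K = 26.0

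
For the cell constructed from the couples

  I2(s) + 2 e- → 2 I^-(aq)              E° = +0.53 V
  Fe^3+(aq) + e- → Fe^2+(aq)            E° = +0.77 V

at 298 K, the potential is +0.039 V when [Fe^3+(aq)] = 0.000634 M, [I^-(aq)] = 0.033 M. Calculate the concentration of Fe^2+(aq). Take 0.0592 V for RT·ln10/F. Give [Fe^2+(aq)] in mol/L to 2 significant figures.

The Fe³⁺/Fe²⁺ couple has the larger reduction potential, so it is the cathode: E°cell = +0.77 − (+0.53) = +0.24 V and n = 2.
Since E = E° − (0.0592/n)·log Q, log Q = n(E° − E)/0.0592 = 6.791.
Balancing electrons gives 2 Fe^3+(aq) + 2 I^-(aq) → 2 Fe^2+(aq) + I2(s); thus Q = [Fe^2+(aq)]^2 / ([Fe^3+(aq)]^2·[I^-(aq)]^2).
Solving for the unknown gives log [Fe^2+(aq)] = −1.284, so [Fe^2+(aq)] ≈ 0.052 M.

0.052 M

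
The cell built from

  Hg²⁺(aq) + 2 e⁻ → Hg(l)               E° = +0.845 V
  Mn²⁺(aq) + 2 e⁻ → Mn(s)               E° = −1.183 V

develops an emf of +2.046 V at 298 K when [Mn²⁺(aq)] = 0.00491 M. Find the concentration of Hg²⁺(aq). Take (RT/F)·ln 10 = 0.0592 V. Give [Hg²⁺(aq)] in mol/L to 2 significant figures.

With Hg²⁺/Hg at the cathode and Mn²⁺/Mn at the anode, E°cell = +0.845 − (−1.183) = +2.028 V (n = 2).
Rearranging E = E° − (0.0592/n)·log Q gives log Q = 2(+2.028 − (+2.046))/0.0592 = −0.608.
For Hg²⁺(aq) + Mn(s) → Hg(l) + Mn²⁺(aq), the reaction quotient is Q = [Mn²⁺(aq)] / [Hg²⁺(aq)].
Solving for the unknown gives log [Hg²⁺(aq)] = −1.701, so [Hg²⁺(aq)] ≈ 0.020 M.

0.020 M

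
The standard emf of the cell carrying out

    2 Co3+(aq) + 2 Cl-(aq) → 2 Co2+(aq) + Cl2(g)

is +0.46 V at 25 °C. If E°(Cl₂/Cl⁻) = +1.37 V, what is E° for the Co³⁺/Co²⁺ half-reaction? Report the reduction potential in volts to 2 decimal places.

In the reaction as written the Co³⁺/Co²⁺ couple is reduced (cathode) and Cl₂/Cl⁻ is oxidized (anode), so E°cell = E°(Co³⁺/Co²⁺) − E°(Cl₂/Cl⁻).
E°(Co³⁺/Co²⁺) = E°cell + E°(anode) = +0.46 + (+1.37) = +1.83 V.

+1.83 V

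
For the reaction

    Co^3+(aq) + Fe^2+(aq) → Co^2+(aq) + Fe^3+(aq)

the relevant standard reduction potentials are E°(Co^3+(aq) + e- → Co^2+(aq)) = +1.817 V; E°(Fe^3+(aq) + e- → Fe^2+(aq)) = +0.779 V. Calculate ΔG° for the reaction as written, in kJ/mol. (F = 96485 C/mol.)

−100 kJ/mol

In the reaction as written Co^3+(aq) is reduced, so the Co³⁺/Co²⁺ couple is the cathode and Fe³⁺/Fe²⁺ is the anode.
E°cell = +1.817 − (+0.779) = +1.038 V; balancing electrons gives n = 1.
ΔG° = −nFE°cell = −(1)(96485)(+1.038) J/mol = −100 kJ/mol.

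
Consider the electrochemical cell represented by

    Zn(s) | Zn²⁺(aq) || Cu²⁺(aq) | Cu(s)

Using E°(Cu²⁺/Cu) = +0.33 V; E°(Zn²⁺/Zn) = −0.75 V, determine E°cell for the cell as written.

+1.08 V

By convention the left-hand electrode in cell notation is the anode (oxidation) and the right-hand electrode is the cathode (reduction).
E°cell = E°(right) − E°(left) = +0.33 − (−0.75) = +1.08 V.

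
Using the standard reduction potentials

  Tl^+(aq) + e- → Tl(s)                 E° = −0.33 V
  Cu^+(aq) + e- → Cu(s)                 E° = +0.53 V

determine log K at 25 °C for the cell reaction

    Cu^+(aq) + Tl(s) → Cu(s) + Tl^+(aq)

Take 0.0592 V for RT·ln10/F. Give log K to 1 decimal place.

log K = 14.5

The Cu⁺/Cu couple is reduced (cathode); E°cell = +0.53 − (−0.33) = +0.86 V with n = 1.
At equilibrium E = 0, so log K = nE°cell / 0.0592 = (1)(+0.86) / 0.0592 = 14.5.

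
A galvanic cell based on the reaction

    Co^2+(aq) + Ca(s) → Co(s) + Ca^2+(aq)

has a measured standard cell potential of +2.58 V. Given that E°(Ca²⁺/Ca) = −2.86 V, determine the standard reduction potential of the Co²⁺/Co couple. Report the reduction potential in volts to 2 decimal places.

−0.28 V

In the reaction as written the Co²⁺/Co couple is reduced (cathode) and Ca²⁺/Ca is oxidized (anode), so E°cell = E°(Co²⁺/Co) − E°(Ca²⁺/Ca).
E°(Co²⁺/Co) = E°cell + E°(anode) = +2.58 + (−2.86) = −0.28 V.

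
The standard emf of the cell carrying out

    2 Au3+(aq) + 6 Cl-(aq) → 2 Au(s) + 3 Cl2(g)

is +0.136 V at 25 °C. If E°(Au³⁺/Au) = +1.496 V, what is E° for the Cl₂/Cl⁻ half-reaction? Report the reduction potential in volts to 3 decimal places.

In the reaction as written the Au³⁺/Au couple is reduced (cathode) and Cl₂/Cl⁻ is oxidized (anode), so E°cell = E°(Au³⁺/Au) − E°(Cl₂/Cl⁻).
E°(Cl₂/Cl⁻) = E°(cathode) − E°cell = +1.496 − (+0.136) = +1.360 V.

+1.360 V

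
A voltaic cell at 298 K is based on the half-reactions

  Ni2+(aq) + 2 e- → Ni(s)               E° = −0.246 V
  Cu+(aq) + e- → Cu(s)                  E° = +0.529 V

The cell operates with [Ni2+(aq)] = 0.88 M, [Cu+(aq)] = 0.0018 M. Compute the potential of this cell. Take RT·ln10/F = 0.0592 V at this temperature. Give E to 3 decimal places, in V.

+0.614 V

Since E°(Cu⁺/Cu) > E°(Ni²⁺/Ni), Cu⁺/Cu serves as the cathode.
The standard potential is +0.529 − (−0.246) = +0.775 V and the balanced reaction transfers n = 2 electrons.
The balanced reaction is 2 Cu+(aq) + Ni(s) → 2 Cu(s) + Ni2+(aq), so Q = [Ni2+(aq)] / [Cu+(aq)]^2 = 2.72×10^5 and log Q = 5.434.
E = E° − (0.0592/n)·log Q = +0.775 − (0.0592/2)(5.434) = +0.614 V.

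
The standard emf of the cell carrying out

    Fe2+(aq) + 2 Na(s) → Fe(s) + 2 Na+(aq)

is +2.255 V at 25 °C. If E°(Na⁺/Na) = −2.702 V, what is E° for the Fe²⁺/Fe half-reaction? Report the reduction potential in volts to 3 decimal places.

−0.447 V

In the reaction as written the Fe²⁺/Fe couple is reduced (cathode) and Na⁺/Na is oxidized (anode), so E°cell = E°(Fe²⁺/Fe) − E°(Na⁺/Na).
E°(Fe²⁺/Fe) = E°cell + E°(anode) = +2.255 + (−2.702) = −0.447 V.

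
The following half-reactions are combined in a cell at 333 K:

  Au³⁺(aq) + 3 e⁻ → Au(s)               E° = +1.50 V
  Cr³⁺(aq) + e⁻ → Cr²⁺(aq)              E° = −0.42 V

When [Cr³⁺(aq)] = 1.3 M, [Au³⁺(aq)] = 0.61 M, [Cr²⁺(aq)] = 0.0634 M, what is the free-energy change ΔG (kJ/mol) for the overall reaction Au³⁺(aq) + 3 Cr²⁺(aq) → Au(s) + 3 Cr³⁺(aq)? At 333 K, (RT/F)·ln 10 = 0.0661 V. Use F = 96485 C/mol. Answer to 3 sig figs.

The standard cell potential is +1.50 − (−0.42) = +1.92 V, with n = 3 electrons in the balanced equation.
Q = [Cr³⁺(aq)]^3 / ([Au³⁺(aq)]·[Cr²⁺(aq)]^3) = 1.41×10^4, so log Q = 4.150 and E = +1.92 − (0.0661/3)(4.150) = +1.8286 V.
Then ΔG = −nFE = −3 × 96485 × +1.8286 J/mol = −529 kJ/mol.

−529 kJ/mol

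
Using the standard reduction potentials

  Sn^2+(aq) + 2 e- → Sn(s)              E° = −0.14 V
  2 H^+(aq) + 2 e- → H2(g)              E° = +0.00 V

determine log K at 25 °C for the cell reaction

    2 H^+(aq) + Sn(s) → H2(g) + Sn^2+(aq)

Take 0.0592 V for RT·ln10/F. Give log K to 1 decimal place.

log K = 4.7

The 2H⁺/H₂ couple is reduced (cathode); E°cell = +0.00 − (−0.14) = +0.14 V with n = 2.
At equilibrium E = 0, so log K = nE°cell / 0.0592 = (2)(+0.14) / 0.0592 = 4.7.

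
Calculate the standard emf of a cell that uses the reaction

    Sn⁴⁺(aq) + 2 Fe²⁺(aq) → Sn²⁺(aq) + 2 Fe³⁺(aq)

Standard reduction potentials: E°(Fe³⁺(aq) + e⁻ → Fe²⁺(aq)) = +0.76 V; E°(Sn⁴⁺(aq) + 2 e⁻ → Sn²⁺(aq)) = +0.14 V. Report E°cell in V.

Sn⁴⁺(aq) gains electrons, so the Sn⁴⁺/Sn²⁺ couple is the cathode; the Fe³⁺/Fe²⁺ couple is the anode.
E°cell = E°(cathode) − E°(anode) = +0.14 − (+0.76) = −0.62 V.
The negative E°cell means the reaction is non-spontaneous in the direction written.

−0.62 V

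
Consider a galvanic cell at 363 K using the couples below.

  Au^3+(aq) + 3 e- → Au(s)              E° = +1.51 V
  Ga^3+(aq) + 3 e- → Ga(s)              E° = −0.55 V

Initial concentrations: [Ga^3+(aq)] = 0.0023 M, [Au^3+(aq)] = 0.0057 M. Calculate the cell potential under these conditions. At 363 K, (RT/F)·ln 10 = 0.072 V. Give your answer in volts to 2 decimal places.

Au³⁺/Au is reduced (cathode, E° = +1.51 V) and Ga³⁺/Ga is oxidized (anode).
E°cell = E°cat − E°an = +1.51 − (−0.55) = +2.06 V; n = 3.
Balancing gives Au^3+(aq) + Ga(s) → Au(s) + Ga^3+(aq); hence Q = [Ga^3+(aq)] / [Au^3+(aq)] = 0.404 (log Q = −0.394).
Applying E = E° − (RT ln10/nF)·log Q gives +2.06 − (0.072/3)(−0.394) = +2.07 V.

+2.07 V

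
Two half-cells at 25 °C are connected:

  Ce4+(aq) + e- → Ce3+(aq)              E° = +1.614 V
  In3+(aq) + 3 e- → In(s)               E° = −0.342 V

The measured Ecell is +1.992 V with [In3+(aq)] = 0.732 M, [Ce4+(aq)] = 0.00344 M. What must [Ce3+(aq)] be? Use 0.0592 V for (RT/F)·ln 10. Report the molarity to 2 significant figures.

0.00094 M

Ce⁴⁺/Ce³⁺ is the cathode (higher E°); E°cell = +1.614 − (−0.342) = +1.956 V with n = 3.
Rearranging E = E° − (0.0592/n)·log Q gives log Q = 3(+1.956 − (+1.992))/0.0592 = −1.824.
Balancing electrons gives 3 Ce4+(aq) + In(s) → 3 Ce3+(aq) + In3+(aq); thus Q = ([Ce3+(aq)]^3·[In3+(aq)]) / [Ce4+(aq)]^3.
Solving for the unknown gives log [Ce3+(aq)] = −3.026, so [Ce3+(aq)] ≈ 0.00094 M.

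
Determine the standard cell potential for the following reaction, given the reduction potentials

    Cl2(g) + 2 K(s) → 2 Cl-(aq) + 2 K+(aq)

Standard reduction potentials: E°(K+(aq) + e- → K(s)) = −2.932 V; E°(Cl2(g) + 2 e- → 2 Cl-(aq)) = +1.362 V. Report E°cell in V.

+4.294 V

Cl2(g) gains electrons, so the Cl₂/Cl⁻ couple is the cathode; the K⁺/K couple is the anode.
E°cell = E°(cathode) − E°(anode) = +1.362 − (−2.932) = +4.294 V.
The positive value indicates the reaction is spontaneous as written.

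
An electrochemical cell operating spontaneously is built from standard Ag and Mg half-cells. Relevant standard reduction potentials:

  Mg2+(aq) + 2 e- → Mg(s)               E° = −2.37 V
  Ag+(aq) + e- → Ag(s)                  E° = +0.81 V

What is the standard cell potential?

+3.18 V

Of the two couples in this cell, the one with the more positive reduction potential is reduced at the cathode: here that is Ag⁺/Ag (+0.81 V); Mg²⁺/Mg (−2.37 V) is the anode.
E°cell = E°(cathode) − E°(anode) = +0.81 − (−2.37) = +3.18 V.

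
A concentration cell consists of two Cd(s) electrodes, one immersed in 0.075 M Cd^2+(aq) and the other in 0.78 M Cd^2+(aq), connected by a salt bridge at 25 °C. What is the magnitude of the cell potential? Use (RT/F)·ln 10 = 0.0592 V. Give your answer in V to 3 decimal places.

0.030 V

For a concentration cell E°cell = 0, since both electrodes use the same couple.
The compartment with the higher Cd^2+(aq) concentration (0.78 M) acts as the cathode; ions are reduced there and produced at the dilute (0.075 M) anode.
With n = 2, Ecell = −(0.0592/2)·log([dilute]/[conc]) = −(0.0592/2)·log(0.075/0.78) = +0.030 V.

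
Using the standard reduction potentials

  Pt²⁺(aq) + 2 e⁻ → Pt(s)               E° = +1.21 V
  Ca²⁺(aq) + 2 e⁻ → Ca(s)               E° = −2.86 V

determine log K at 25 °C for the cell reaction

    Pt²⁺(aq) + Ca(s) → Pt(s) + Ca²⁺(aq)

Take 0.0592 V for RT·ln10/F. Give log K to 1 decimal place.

The Pt²⁺/Pt couple is reduced (cathode); E°cell = +1.21 − (−2.86) = +4.07 V with n = 2.
At equilibrium E = 0, so log K = nE°cell / 0.0592 = (2)(+4.07) / 0.0592 = 137.5.

log K = 137.5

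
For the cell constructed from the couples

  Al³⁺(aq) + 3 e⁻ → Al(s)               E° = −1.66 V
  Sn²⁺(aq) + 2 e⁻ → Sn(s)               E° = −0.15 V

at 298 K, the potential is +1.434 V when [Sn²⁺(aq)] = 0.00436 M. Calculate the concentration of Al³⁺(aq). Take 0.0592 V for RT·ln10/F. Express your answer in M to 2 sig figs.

2.0 M

Sn²⁺/Sn is the cathode (higher E°); E°cell = −0.15 − (−1.66) = +1.51 V with n = 6.
From the Nernst equation, log Q = n(E° − E)/0.0592 = 6·(+1.51 − (+1.434))/0.0592 = 7.703.
For 3 Sn²⁺(aq) + 2 Al(s) → 3 Sn(s) + 2 Al³⁺(aq), the reaction quotient is Q = [Al³⁺(aq)]^2 / [Sn²⁺(aq)]^3.
Isolating [Al³⁺(aq)] in Q = 10^{7.703} yields log [Al³⁺(aq)] = 0.311, i.e. 2.0 M.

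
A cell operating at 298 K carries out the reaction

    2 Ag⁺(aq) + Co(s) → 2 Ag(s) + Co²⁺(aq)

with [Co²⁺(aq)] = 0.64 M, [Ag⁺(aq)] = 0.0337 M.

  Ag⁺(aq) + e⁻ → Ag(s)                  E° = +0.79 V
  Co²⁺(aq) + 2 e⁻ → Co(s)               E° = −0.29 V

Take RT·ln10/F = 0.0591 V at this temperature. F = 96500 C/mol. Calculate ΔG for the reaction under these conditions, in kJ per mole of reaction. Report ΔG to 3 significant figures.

−193 kJ/mol

With Ag⁺/Ag reduced at the cathode, E°cell = +0.79 − (−0.29) = +1.08 V and n = 2.
Q = [Co²⁺(aq)] / [Ag⁺(aq)]^2 = 564, so log Q = 2.751 and E = +1.08 − (0.0591/2)(2.751) = +0.9987 V.
Finally ΔG = −nFE = −(2)(96500 C/mol)(+0.9987 V) = −193 kJ/mol.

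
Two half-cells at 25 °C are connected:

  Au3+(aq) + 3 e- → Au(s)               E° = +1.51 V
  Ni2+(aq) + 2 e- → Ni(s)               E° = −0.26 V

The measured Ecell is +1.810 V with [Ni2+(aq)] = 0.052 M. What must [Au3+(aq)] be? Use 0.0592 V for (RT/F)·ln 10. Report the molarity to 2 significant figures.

The Au³⁺/Au couple has the larger reduction potential, so it is the cathode: E°cell = +1.51 − (−0.26) = +1.77 V and n = 6.
Since E = E° − (0.0592/n)·log Q, log Q = n(E° − E)/0.0592 = −4.054.
For 2 Au3+(aq) + 3 Ni(s) → 2 Au(s) + 3 Ni2+(aq), the reaction quotient is Q = [Ni2+(aq)]^3 / [Au3+(aq)]^2.
Substituting the known concentrations and solving, log [Au3+(aq)] = 0.101 and [Au3+(aq)] = 1.3 M.

1.3 M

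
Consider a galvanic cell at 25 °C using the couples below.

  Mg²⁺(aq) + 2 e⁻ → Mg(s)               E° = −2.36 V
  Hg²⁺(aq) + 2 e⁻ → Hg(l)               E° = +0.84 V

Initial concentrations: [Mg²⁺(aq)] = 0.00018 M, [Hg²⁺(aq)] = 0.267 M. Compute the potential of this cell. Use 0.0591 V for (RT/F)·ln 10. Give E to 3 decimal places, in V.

+3.294 V

Since E°(Hg²⁺/Hg) > E°(Mg²⁺/Mg), Hg²⁺/Hg serves as the cathode.
E°cell = E°cat − E°an = +0.84 − (−2.36) = +3.20 V; n = 2.
Balancing gives Hg²⁺(aq) + Mg(s) → Hg(l) + Mg²⁺(aq); hence Q = [Mg²⁺(aq)] / [Hg²⁺(aq)] = 0.000674 (log Q = −3.171).
Applying E = E° − (RT ln10/nF)·log Q gives +3.20 − (0.0591/2)(−3.171) = +3.294 V.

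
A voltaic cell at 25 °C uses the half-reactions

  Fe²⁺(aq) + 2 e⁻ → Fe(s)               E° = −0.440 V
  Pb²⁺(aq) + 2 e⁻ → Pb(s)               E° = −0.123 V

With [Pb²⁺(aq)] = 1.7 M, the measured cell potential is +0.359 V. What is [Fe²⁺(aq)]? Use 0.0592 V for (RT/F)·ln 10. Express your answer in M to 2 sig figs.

The Pb²⁺/Pb couple has the larger reduction potential, so it is the cathode: E°cell = −0.123 − (−0.440) = +0.317 V and n = 2.
Since E = E° − (0.0592/n)·log Q, log Q = n(E° − E)/0.0592 = −1.419.
For Pb²⁺(aq) + Fe(s) → Pb(s) + Fe²⁺(aq), the reaction quotient is Q = [Fe²⁺(aq)] / [Pb²⁺(aq)].
Isolating [Fe²⁺(aq)] in Q = 10^{−1.419} yields log [Fe²⁺(aq)] = −1.189, i.e. 0.065 M.

0.065 M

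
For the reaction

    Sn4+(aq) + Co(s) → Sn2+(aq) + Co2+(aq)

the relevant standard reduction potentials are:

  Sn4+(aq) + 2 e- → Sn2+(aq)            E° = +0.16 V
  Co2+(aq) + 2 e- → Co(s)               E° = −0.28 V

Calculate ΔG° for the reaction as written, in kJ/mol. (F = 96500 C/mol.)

−84.9 kJ/mol

In the reaction as written Sn4+(aq) is reduced, so the Sn⁴⁺/Sn²⁺ couple is the cathode and Co²⁺/Co is the anode.
E°cell = +0.16 − (−0.28) = +0.44 V; balancing electrons gives n = 2.
ΔG° = −nFE°cell = −(2)(96500)(+0.44) J/mol = −84.9 kJ/mol.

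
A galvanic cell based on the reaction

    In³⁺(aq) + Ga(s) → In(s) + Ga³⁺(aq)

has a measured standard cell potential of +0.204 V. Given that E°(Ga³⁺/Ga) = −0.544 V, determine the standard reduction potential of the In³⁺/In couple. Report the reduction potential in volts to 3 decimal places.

In the reaction as written the In³⁺/In couple is reduced (cathode) and Ga³⁺/Ga is oxidized (anode), so E°cell = E°(In³⁺/In) − E°(Ga³⁺/Ga).
E°(In³⁺/In) = E°cell + E°(anode) = +0.204 + (−0.544) = −0.340 V.

−0.340 V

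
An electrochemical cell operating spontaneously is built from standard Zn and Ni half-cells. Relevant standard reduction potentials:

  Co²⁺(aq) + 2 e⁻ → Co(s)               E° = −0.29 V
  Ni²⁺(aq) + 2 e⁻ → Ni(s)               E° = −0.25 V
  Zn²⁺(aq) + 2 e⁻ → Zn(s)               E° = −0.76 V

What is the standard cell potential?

Of the two couples in this cell, the one with the more positive reduction potential is reduced at the cathode: here that is Ni²⁺/Ni (−0.25 V); Zn²⁺/Zn (−0.76 V) is the anode.
E°cell = E°(cathode) − E°(anode) = −0.25 − (−0.76) = +0.51 V.

+0.51 V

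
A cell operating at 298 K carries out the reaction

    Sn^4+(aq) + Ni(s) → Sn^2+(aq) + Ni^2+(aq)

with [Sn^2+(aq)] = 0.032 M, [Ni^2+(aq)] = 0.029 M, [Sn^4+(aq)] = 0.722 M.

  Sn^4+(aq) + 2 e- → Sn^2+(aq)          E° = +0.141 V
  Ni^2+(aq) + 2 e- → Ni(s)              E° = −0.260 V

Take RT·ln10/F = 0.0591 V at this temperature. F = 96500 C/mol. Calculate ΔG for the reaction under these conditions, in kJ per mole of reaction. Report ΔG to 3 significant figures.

−93.9 kJ/mol

With Sn⁴⁺/Sn²⁺ reduced at the cathode, E°cell = +0.141 − (−0.260) = +0.401 V and n = 2.
Q = ([Sn^2+(aq)]·[Ni^2+(aq)]) / [Sn^4+(aq)] = 0.00129, so log Q = −2.891 and E = +0.401 − (0.0591/2)(−2.891) = +0.4864 V.
ΔG = −nFE = −(2)(96500)(+0.4864) J/mol = −93.9 kJ/mol.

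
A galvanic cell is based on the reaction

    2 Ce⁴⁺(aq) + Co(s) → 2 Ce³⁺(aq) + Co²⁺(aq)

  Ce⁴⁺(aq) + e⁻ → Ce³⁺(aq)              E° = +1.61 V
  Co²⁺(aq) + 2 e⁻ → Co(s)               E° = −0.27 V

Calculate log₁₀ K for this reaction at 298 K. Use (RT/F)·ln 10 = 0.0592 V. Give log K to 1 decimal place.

log K = 63.5

The Ce⁴⁺/Ce³⁺ couple is reduced (cathode); E°cell = +1.61 − (−0.27) = +1.88 V with n = 2.
At equilibrium E = 0, so log K = nE°cell / 0.0592 = (2)(+1.88) / 0.0592 = 63.5.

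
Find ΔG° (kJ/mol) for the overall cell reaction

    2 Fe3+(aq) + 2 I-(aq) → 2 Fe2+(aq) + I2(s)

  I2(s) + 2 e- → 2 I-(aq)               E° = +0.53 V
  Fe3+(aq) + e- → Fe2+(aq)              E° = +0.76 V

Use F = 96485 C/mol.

−44.4 kJ/mol

In the reaction as written Fe3+(aq) is reduced, so the Fe³⁺/Fe²⁺ couple is the cathode and I₂/I⁻ is the anode.
E°cell = +0.76 − (+0.53) = +0.23 V; balancing electrons gives n = 2.
ΔG° = −nFE°cell = −(2)(96485)(+0.23) J/mol = −44.4 kJ/mol.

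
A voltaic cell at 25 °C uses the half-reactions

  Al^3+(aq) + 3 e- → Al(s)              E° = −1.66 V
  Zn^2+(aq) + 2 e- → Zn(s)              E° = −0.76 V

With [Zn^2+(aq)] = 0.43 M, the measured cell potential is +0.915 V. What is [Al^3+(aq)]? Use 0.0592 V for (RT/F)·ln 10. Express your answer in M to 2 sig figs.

With Zn²⁺/Zn at the cathode and Al³⁺/Al at the anode, E°cell = −0.76 − (−1.66) = +0.90 V (n = 6).
From the Nernst equation, log Q = n(E° − E)/0.0592 = 6·(+0.90 − (+0.915))/0.0592 = −1.520.
The balanced reaction is 3 Zn^2+(aq) + 2 Al(s) → 3 Zn(s) + 2 Al^3+(aq), so Q = [Al^3+(aq)]^2 / [Zn^2+(aq)]^3.
Isolating [Al^3+(aq)] in Q = 10^{−1.520} yields log [Al^3+(aq)] = −1.310, i.e. 0.049 M.

0.049 M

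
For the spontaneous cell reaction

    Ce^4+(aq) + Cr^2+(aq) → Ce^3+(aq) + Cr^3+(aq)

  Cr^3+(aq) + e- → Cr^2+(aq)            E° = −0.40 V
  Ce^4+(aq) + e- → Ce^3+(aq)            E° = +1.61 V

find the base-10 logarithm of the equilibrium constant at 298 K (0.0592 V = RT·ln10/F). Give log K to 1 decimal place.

log K = 34.0

The Ce⁴⁺/Ce³⁺ couple is reduced (cathode); E°cell = +1.61 − (−0.40) = +2.01 V with n = 1.
At equilibrium E = 0, so log K = nE°cell / 0.0592 = (1)(+2.01) / 0.0592 = 34.0.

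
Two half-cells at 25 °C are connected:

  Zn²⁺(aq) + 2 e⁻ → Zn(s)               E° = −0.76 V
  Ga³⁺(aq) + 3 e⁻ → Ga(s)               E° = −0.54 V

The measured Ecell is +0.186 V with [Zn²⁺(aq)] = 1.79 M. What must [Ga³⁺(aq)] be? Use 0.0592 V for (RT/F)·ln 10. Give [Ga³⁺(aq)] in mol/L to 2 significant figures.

0.045 M

Ga³⁺/Ga is the cathode (higher E°); E°cell = −0.54 − (−0.76) = +0.22 V with n = 6.
From the Nernst equation, log Q = n(E° − E)/0.0592 = 6·(+0.22 − (+0.186))/0.0592 = 3.446.
Balancing electrons gives 2 Ga³⁺(aq) + 3 Zn(s) → 2 Ga(s) + 3 Zn²⁺(aq); thus Q = [Zn²⁺(aq)]^3 / [Ga³⁺(aq)]^2.
Substituting the known concentrations and solving, log [Ga³⁺(aq)] = −1.344 and [Ga³⁺(aq)] = 0.045 M.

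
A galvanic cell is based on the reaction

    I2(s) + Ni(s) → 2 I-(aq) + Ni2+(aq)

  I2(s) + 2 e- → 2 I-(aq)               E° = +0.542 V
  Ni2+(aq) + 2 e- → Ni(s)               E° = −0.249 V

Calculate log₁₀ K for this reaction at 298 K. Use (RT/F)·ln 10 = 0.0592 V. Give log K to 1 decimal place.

log K = 26.7

The I₂/I⁻ couple is reduced (cathode); E°cell = +0.542 − (−0.249) = +0.791 V with n = 2.
At equilibrium E = 0, so log K = nE°cell / 0.0592 = (2)(+0.791) / 0.0592 = 26.7.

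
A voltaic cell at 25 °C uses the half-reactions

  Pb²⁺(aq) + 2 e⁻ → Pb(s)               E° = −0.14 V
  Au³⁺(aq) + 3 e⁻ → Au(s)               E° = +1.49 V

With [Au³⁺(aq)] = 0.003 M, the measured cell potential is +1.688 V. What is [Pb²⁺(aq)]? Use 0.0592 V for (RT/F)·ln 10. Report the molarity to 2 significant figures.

0.00023 M

The Au³⁺/Au couple has the larger reduction potential, so it is the cathode: E°cell = +1.49 − (−0.14) = +1.63 V and n = 6.
Rearranging E = E° − (0.0592/n)·log Q gives log Q = 6(+1.63 − (+1.688))/0.0592 = −5.878.
The balanced reaction is 2 Au³⁺(aq) + 3 Pb(s) → 2 Au(s) + 3 Pb²⁺(aq), so Q = [Pb²⁺(aq)]^3 / [Au³⁺(aq)]^2.
Isolating [Pb²⁺(aq)] in Q = 10^{−5.878} yields log [Pb²⁺(aq)] = −3.641, i.e. 0.00023 M.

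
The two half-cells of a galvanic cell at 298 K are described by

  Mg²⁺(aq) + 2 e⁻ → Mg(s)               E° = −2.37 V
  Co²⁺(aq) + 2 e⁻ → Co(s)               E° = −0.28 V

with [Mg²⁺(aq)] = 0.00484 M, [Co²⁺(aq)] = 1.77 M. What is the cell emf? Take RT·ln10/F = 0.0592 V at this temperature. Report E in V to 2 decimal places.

+2.17 V

Co²⁺/Co is reduced (cathode, E° = −0.28 V) and Mg²⁺/Mg is oxidized (anode).
The standard potential is −0.28 − (−2.37) = +2.09 V and the balanced reaction transfers n = 2 electrons.
For the overall reaction Co²⁺(aq) + Mg(s) → Co(s) + Mg²⁺(aq), Q = [Mg²⁺(aq)] / [Co²⁺(aq)] = 0.00273, giving log Q = −2.563.
By the Nernst equation, E = +2.09 − (0.0592/2)·(−2.563) = +2.17 V.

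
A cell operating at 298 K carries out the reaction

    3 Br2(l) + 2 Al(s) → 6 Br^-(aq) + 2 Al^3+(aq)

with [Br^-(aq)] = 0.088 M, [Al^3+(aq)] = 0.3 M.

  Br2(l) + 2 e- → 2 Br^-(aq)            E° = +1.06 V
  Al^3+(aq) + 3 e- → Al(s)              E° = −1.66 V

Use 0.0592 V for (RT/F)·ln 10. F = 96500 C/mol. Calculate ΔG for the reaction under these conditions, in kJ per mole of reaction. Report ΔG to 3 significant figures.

With Br₂/Br⁻ reduced at the cathode, E°cell = +1.06 − (−1.66) = +2.72 V and n = 6.
Here Q = [Br^-(aq)]^6·[Al^3+(aq)]^2 = 4.18×10^−8 (log Q = −7.379), giving E = +2.72 − (0.0592/6)·(−7.379) = +2.7928 V.
Finally ΔG = −nFE = −(6)(96500 C/mol)(+2.7928 V) = −1620 kJ/mol.

−1620 kJ/mol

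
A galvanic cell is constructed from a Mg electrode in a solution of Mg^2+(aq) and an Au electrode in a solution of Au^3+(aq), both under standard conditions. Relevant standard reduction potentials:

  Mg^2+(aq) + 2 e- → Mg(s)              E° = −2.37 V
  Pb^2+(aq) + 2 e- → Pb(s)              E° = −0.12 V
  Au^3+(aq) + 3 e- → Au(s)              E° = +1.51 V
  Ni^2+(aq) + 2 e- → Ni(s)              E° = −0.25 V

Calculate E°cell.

The Au³⁺/Au couple has the higher E°, so Au ion is reduced (cathode) and Mg is oxidized (anode).
E°cell = E°(cathode) − E°(anode) = +1.51 − (−2.37) = +3.88 V.

+3.88 V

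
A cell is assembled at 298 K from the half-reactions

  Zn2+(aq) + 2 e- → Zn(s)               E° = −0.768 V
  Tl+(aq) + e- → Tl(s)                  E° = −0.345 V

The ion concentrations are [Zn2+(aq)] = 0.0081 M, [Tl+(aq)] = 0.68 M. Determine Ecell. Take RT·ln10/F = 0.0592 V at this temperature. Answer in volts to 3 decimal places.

+0.475 V

Tl⁺/Tl is reduced (cathode, E° = −0.345 V) and Zn²⁺/Zn is oxidized (anode).
The standard potential is −0.345 − (−0.768) = +0.423 V and the balanced reaction transfers n = 2 electrons.
Balancing gives 2 Tl+(aq) + Zn(s) → 2 Tl(s) + Zn2+(aq); hence Q = [Zn2+(aq)] / [Tl+(aq)]^2 = 0.0175 (log Q = −1.757).
By the Nernst equation, E = +0.423 − (0.0592/2)·(−1.757) = +0.475 V.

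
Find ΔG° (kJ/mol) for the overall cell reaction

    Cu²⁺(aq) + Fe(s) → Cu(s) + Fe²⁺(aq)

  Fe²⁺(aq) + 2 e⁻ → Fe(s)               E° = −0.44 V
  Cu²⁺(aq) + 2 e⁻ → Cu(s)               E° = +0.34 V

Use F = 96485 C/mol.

−151 kJ/mol

In the reaction as written Cu²⁺(aq) is reduced, so the Cu²⁺/Cu couple is the cathode and Fe²⁺/Fe is the anode.
E°cell = +0.34 − (−0.44) = +0.78 V; balancing electrons gives n = 2.
ΔG° = −nFE°cell = −(2)(96485)(+0.78) J/mol = −151 kJ/mol.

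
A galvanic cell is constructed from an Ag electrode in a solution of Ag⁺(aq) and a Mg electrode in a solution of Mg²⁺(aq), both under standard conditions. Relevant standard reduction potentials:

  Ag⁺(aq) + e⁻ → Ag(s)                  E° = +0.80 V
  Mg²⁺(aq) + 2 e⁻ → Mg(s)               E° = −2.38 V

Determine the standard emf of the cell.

+3.18 V

Of the two couples in this cell, the one with the more positive reduction potential is reduced at the cathode: here that is Ag⁺/Ag (+0.80 V); Mg²⁺/Mg (−2.38 V) is the anode.
E°cell = E°(cathode) − E°(anode) = +0.80 − (−2.38) = +3.18 V.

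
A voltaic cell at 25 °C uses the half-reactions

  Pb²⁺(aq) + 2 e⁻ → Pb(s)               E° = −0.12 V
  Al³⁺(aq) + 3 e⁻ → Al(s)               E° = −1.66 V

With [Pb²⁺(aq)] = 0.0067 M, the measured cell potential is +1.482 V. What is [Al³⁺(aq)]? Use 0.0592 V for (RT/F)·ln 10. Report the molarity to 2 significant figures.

0.48 M

Pb²⁺/Pb is the cathode (higher E°); E°cell = −0.12 − (−1.66) = +1.54 V with n = 6.
From the Nernst equation, log Q = n(E° − E)/0.0592 = 6·(+1.54 − (+1.482))/0.0592 = 5.878.
The balanced reaction is 3 Pb²⁺(aq) + 2 Al(s) → 3 Pb(s) + 2 Al³⁺(aq), so Q = [Al³⁺(aq)]^2 / [Pb²⁺(aq)]^3.
Isolating [Al³⁺(aq)] in Q = 10^{5.878} yields log [Al³⁺(aq)] = −0.322, i.e. 0.48 M.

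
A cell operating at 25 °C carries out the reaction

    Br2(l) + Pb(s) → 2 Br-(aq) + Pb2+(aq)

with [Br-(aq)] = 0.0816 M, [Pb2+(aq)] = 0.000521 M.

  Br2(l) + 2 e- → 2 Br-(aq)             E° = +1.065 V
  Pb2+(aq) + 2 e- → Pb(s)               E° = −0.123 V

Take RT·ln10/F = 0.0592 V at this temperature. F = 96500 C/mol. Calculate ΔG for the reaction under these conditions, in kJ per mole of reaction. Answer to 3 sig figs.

The standard cell potential is +1.065 − (−0.123) = +1.188 V, with n = 2 electrons in the balanced equation.
The reaction quotient is [Br-(aq)]^2·[Pb2+(aq)] = 3.47×10^−6; by Nernst, E = +1.188 − (0.0592/2)(−5.460) = +1.3496 V.
Then ΔG = −nFE = −2 × 96500 × +1.3496 J/mol = −260 kJ/mol.

−260 kJ/mol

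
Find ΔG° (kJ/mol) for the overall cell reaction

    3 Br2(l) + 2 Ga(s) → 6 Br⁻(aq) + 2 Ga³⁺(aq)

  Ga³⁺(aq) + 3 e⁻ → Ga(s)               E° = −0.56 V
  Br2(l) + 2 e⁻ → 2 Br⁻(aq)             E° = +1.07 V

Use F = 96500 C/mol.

−944 kJ/mol

In the reaction as written Br2(l) is reduced, so the Br₂/Br⁻ couple is the cathode and Ga³⁺/Ga is the anode.
E°cell = +1.07 − (−0.56) = +1.63 V; balancing electrons gives n = 6.
ΔG° = −nFE°cell = −(6)(96500)(+1.63) J/mol = −944 kJ/mol.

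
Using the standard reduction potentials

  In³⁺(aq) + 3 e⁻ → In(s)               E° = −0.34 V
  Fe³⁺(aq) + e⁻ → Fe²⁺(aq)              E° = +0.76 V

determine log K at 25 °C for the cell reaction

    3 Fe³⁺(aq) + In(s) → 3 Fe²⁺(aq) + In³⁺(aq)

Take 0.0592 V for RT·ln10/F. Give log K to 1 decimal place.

log K = 55.7

The Fe³⁺/Fe²⁺ couple is reduced (cathode); E°cell = +0.76 − (−0.34) = +1.10 V with n = 3.
At equilibrium E = 0, so log K = nE°cell / 0.0592 = (3)(+1.10) / 0.0592 = 55.7.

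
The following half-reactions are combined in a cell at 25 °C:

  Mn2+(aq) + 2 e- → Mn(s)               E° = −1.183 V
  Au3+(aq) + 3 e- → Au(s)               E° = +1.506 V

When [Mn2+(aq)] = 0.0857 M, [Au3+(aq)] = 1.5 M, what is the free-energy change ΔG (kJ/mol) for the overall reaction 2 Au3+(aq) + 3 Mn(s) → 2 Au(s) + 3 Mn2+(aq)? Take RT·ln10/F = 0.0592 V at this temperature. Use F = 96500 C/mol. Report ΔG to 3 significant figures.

−1580 kJ/mol

E°cell = +1.506 − (−1.183) = +2.689 V; the balanced reaction transfers n = 6 electrons.
The reaction quotient is [Mn2+(aq)]^3 / [Au3+(aq)]^2 = 0.00028; by Nernst, E = +2.689 − (0.0592/6)(−3.553) = +2.7241 V.
ΔG = −nFE = −(6)(96500)(+2.7241) J/mol = −1580 kJ/mol.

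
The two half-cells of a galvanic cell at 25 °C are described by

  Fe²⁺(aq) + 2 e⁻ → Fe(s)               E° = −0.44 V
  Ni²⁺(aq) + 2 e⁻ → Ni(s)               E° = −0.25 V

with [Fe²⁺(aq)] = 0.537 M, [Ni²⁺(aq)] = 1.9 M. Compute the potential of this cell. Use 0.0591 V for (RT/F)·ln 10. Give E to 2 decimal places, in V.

Since E°(Ni²⁺/Ni) > E°(Fe²⁺/Fe), Ni²⁺/Ni serves as the cathode.
The standard potential is −0.25 − (−0.44) = +0.19 V and the balanced reaction transfers n = 2 electrons.
Balancing gives Ni²⁺(aq) + Fe(s) → Ni(s) + Fe²⁺(aq); hence Q = [Fe²⁺(aq)] / [Ni²⁺(aq)] = 0.283 (log Q = −0.549).
E = E° − (0.0591/n)·log Q = +0.19 − (0.0591/2)(−0.549) = +0.21 V.

+0.21 V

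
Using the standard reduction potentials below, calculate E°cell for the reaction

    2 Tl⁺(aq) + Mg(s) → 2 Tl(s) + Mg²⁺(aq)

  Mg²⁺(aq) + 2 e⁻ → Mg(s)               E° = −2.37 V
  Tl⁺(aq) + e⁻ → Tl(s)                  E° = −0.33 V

+2.04 V

In the reaction as written, Tl⁺(aq) is reduced (cathode) and Mg²⁺(aq) is produced by oxidation at the anode.
E°cell = E°(cathode) − E°(anode) = −0.33 − (−2.37) = +2.04 V.
The positive value indicates the reaction is spontaneous as written.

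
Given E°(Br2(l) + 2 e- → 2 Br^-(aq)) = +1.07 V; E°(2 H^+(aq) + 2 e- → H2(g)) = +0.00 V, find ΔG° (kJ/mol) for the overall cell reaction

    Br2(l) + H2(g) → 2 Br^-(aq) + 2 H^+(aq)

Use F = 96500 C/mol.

In the reaction as written Br2(l) is reduced, so the Br₂/Br⁻ couple is the cathode and 2H⁺/H₂ is the anode.
E°cell = +1.07 − (+0.00) = +1.07 V; balancing electrons gives n = 2.
ΔG° = −nFE°cell = −(2)(96500)(+1.07) J/mol = −207 kJ/mol.

−207 kJ/mol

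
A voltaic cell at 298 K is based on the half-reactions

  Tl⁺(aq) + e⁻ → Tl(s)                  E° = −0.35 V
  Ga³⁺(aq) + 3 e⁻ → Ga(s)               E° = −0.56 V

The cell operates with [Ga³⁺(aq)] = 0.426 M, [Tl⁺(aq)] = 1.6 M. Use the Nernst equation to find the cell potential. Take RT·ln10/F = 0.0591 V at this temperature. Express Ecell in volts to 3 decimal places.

The Tl⁺/Tl couple has the more positive E°, so it is the cathode; Ga³⁺/Ga is the anode.
E°cell = −0.35 − (−0.56) = +0.21 V, with n = 3 electrons transferred.
Balancing gives 3 Tl⁺(aq) + Ga(s) → 3 Tl(s) + Ga³⁺(aq); hence Q = [Ga³⁺(aq)] / [Tl⁺(aq)]^3 = 0.104 (log Q = −0.983).
Applying E = E° − (RT ln10/nF)·log Q gives +0.21 − (0.0591/3)(−0.983) = +0.229 V.

+0.229 V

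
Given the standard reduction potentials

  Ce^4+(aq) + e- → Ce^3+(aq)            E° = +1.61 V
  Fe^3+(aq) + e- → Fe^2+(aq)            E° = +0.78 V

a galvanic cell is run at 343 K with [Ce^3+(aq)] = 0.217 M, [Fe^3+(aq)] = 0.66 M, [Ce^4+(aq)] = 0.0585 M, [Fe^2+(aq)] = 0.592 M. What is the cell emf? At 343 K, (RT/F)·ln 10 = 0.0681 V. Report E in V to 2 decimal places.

+0.79 V

Since E°(Ce⁴⁺/Ce³⁺) > E°(Fe³⁺/Fe²⁺), Ce⁴⁺/Ce³⁺ serves as the cathode.
E°cell = +1.61 − (+0.78) = +0.83 V, with n = 1 electron transferred.
For the overall reaction Ce^4+(aq) + Fe^2+(aq) → Ce^3+(aq) + Fe^3+(aq), Q = ([Ce^3+(aq)]·[Fe^3+(aq)]) / ([Ce^4+(aq)]·[Fe^2+(aq)]) = 4.14, giving log Q = 0.617.
By the Nernst equation, E = +0.83 − (0.0681/1)·(0.617) = +0.79 V.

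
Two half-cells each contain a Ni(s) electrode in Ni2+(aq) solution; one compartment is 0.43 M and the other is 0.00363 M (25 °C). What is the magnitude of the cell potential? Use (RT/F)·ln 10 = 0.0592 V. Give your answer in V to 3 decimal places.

For a concentration cell E°cell = 0, since both electrodes use the same couple.
The compartment with the higher Ni2+(aq) concentration (0.43 M) acts as the cathode; ions are reduced there and produced at the dilute (0.00363 M) anode.
With n = 2, Ecell = −(0.0592/2)·log([dilute]/[conc]) = −(0.0592/2)·log(0.00363/0.43) = +0.061 V.

0.061 V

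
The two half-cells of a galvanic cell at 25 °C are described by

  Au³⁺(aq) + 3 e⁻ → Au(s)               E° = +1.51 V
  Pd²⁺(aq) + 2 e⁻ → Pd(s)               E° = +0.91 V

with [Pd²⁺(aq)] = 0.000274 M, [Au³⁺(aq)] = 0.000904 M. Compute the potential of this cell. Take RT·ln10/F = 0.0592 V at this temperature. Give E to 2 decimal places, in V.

+0.65 V

The Au³⁺/Au couple has the more positive E°, so it is the cathode; Pd²⁺/Pd is the anode.
E°cell = E°cat − E°an = +1.51 − (+0.91) = +0.60 V; n = 6.
Balancing gives 2 Au³⁺(aq) + 3 Pd(s) → 2 Au(s) + 3 Pd²⁺(aq); hence Q = [Pd²⁺(aq)]^3 / [Au³⁺(aq)]^2 = 2.52×10^−5 (log Q = −4.599).
E = E° − (0.0592/n)·log Q = +0.60 − (0.0592/6)(−4.599) = +0.65 V.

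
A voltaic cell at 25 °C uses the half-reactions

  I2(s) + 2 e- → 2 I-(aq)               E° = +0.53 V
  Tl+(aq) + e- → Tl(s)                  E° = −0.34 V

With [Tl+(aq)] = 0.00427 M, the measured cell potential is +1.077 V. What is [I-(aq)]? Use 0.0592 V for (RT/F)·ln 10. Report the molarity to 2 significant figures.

0.075 M

With I₂/I⁻ at the cathode and Tl⁺/Tl at the anode, E°cell = +0.53 − (−0.34) = +0.87 V (n = 2).
Rearranging E = E° − (0.0592/n)·log Q gives log Q = 2(+0.87 − (+1.077))/0.0592 = −6.993.
For I2(s) + 2 Tl(s) → 2 I-(aq) + 2 Tl+(aq), the reaction quotient is Q = [I-(aq)]^2·[Tl+(aq)]^2.
Substituting the known concentrations and solving, log [I-(aq)] = −1.127 and [I-(aq)] = 0.075 M.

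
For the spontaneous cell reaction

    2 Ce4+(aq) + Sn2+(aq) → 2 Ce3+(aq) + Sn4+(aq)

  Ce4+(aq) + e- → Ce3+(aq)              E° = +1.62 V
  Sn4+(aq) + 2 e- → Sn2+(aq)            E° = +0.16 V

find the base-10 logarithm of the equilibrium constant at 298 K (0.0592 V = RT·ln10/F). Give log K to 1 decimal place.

log K = 49.3

The Ce⁴⁺/Ce³⁺ couple is reduced (cathode); E°cell = +1.62 − (+0.16) = +1.46 V with n = 2.
At equilibrium E = 0, so log K = nE°cell / 0.0592 = (2)(+1.46) / 0.0592 = 49.3.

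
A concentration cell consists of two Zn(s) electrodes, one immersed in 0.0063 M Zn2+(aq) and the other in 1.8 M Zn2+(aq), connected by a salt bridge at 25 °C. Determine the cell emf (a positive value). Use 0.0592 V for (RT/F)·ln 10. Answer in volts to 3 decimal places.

0.073 V

For a concentration cell E°cell = 0, since both electrodes use the same couple.
The compartment with the higher Zn2+(aq) concentration (1.8 M) acts as the cathode; ions are reduced there and produced at the dilute (0.0063 M) anode.
With n = 2, Ecell = −(0.0592/2)·log([dilute]/[conc]) = −(0.0592/2)·log(0.0063/1.8) = +0.073 V.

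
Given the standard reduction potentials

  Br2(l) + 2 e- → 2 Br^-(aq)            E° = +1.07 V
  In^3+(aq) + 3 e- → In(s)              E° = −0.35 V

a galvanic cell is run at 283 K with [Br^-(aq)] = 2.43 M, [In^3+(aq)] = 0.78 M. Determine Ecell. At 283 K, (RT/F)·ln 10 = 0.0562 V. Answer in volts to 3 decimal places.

Since E°(Br₂/Br⁻) > E°(In³⁺/In), Br₂/Br⁻ serves as the cathode.
E°cell = E°cat − E°an = +1.07 − (−0.35) = +1.42 V; n = 6.
The balanced reaction is 3 Br2(l) + 2 In(s) → 6 Br^-(aq) + 2 In^3+(aq), so Q = [Br^-(aq)]^6·[In^3+(aq)]^2 = 125 and log Q = 2.098.
By the Nernst equation, E = +1.42 − (0.0562/6)·(2.098) = +1.400 V.

+1.400 V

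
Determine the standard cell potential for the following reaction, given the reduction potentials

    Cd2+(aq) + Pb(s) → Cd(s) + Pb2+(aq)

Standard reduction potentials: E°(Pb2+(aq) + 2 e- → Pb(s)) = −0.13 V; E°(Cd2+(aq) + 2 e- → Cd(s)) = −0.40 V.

−0.27 V

Cd2+(aq) gains electrons, so the Cd²⁺/Cd couple is the cathode; the Pb²⁺/Pb couple is the anode.
E°cell = E°(cathode) − E°(anode) = −0.40 − (−0.13) = −0.27 V.
The negative E°cell means the reaction is non-spontaneous in the direction written.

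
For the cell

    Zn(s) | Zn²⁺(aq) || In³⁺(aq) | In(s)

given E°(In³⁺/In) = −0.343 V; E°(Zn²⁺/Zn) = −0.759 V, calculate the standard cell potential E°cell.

By convention the left-hand electrode in cell notation is the anode (oxidation) and the right-hand electrode is the cathode (reduction).
E°cell = E°(right) − E°(left) = −0.343 − (−0.759) = +0.416 V.

+0.416 V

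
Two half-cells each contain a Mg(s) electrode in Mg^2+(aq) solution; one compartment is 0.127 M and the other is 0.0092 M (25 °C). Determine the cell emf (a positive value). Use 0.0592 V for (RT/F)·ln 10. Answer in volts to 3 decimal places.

0.034 V

For a concentration cell E°cell = 0, since both electrodes use the same couple.
The compartment with the higher Mg^2+(aq) concentration (0.127 M) acts as the cathode; ions are reduced there and produced at the dilute (0.0092 M) anode.
With n = 2, Ecell = −(0.0592/2)·log([dilute]/[conc]) = −(0.0592/2)·log(0.0092/0.127) = +0.034 V.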